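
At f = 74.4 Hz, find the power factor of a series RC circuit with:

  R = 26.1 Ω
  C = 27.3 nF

Step 1 — Angular frequency: ω = 2π·f = 2π·74.4 = 467.5 rad/s.
Step 2 — Component impedances:
  R: Z = R = 26.1 Ω
  C: Z = 1/(jωC) = -j/(ω·C) = 0 - j7.836e+04 Ω
Step 3 — Series combination: Z_total = R + C = 26.1 - j7.836e+04 Ω = 7.836e+04∠-90.0° Ω.
Step 4 — Power factor: PF = cos(φ) = Re(Z)/|Z| = 26.1/7.836e+04 = 0.0003331.
Step 5 — Type: Im(Z) = -7.836e+04 ⇒ leading (phase φ = -90.0°).

PF = 0.0003331 (leading, φ = -90.0°)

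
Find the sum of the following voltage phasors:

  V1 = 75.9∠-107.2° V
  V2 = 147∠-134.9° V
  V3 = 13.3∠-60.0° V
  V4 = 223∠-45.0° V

Step 1 — Convert each phasor to rectangular form:
  V1 = 75.9·(cos(-107.2°) + j·sin(-107.2°)) = -22.44 - j72.51 V
  V2 = 147·(cos(-134.9°) + j·sin(-134.9°)) = -103.8 - j104.1 V
  V3 = 13.3·(cos(-60.0°) + j·sin(-60.0°)) = 6.65 - j11.52 V
  V4 = 223·(cos(-45.0°) + j·sin(-45.0°)) = 157.7 - j157.7 V
Step 2 — Sum components: V_total = 38.13 - j345.8 V.
Step 3 — Convert to polar: |V_total| = 347.9 V, ∠V_total = -83.7°.

V_total = 347.9∠-83.7° V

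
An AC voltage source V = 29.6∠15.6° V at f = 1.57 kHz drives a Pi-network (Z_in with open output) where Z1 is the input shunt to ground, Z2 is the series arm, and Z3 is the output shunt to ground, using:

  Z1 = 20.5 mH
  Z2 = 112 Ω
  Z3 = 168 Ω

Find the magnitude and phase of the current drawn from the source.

Step 1 — Angular frequency: ω = 2π·f = 2π·1570 = 9865 rad/s.
Step 2 — Component impedances:
  Z1: Z = jωL = j·9865·0.0205 = 0 + j202.2 Ω
  Z2: Z = R = 112 Ω
  Z3: Z = R = 168 Ω
Step 3 — With open output, the series arm Z2 and the output shunt Z3 appear in series to ground: Z2 + Z3 = 280 Ω.
Step 4 — Parallel with input shunt Z1: Z_in = Z1 || (Z2 + Z3) = 95.99 + j132.9 Ω = 163.9∠54.2° Ω.
Step 5 — Source phasor: V = 29.6∠15.6° V = 28.51 + j7.96 V.
Step 6 — Ohm's law: I = V / Z_total = (28.51 + j7.96) / (95.99 + j132.9) = 0.1412 - j0.1126 A.
Step 7 — Convert to polar: |I| = 0.1806 A, ∠I = -38.6°.

I = 0.1806∠-38.6° A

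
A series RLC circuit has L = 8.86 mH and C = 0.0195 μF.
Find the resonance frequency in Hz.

Step 1 — Resonance condition Im(Z)=0 gives ω₀ = 1/√(LC).
Step 2 — ω₀ = 1/√(0.00886·1.95e-08) = 7.608e+04 rad/s.
Step 3 — f₀ = ω₀/(2π) = 1.211e+04 Hz.

f₀ = 1.211e+04 Hz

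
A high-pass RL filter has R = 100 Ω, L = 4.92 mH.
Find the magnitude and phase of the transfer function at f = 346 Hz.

Step 1 — Angular frequency: ω = 2π·346 = 2174 rad/s.
Step 2 — Transfer function: H(jω) = jωL/(R + jωL).
Step 3 — Numerator jωL = j·10.7; denominator R + jωL = 100 + j10.7.
Step 4 — H = 0.01131 + j0.1058.
Step 5 — Magnitude: |H| = 0.1064 (-19.5 dB); phase: φ = 83.9°.

|H| = 0.1064 (-19.5 dB), φ = 83.9°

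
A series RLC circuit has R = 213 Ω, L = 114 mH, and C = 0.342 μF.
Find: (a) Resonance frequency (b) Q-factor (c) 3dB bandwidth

Step 1 — Resonance: ω₀ = 1/√(LC) = 1/√(0.114·3.42e-07) = 5064 rad/s.
Step 2 — f₀ = ω₀/(2π) = 806 Hz.
Step 3 — Series Q: Q = ω₀L/R = 5064·0.114/213 = 2.711.
Step 4 — Bandwidth: Δω = ω₀/Q = 1868 rad/s; BW = Δω/(2π) = 297.4 Hz.

(a) f₀ = 806 Hz  (b) Q = 2.711  (c) BW = 297.4 Hz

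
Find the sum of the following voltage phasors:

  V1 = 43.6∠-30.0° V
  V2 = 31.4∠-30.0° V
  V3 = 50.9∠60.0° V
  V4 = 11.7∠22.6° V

Step 1 — Convert each phasor to rectangular form:
  V1 = 43.6·(cos(-30.0°) + j·sin(-30.0°)) = 37.76 - j21.8 V
  V2 = 31.4·(cos(-30.0°) + j·sin(-30.0°)) = 27.19 - j15.7 V
  V3 = 50.9·(cos(60.0°) + j·sin(60.0°)) = 25.45 + j44.08 V
  V4 = 11.7·(cos(22.6°) + j·sin(22.6°)) = 10.8 + j4.496 V
Step 2 — Sum components: V_total = 101.2 + j11.08 V.
Step 3 — Convert to polar: |V_total| = 101.8 V, ∠V_total = 6.2°.

V_total = 101.8∠6.2° V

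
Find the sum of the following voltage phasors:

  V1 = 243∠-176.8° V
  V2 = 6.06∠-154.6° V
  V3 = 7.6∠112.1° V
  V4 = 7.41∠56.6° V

Step 1 — Convert each phasor to rectangular form:
  V1 = 243·(cos(-176.8°) + j·sin(-176.8°)) = -242.6 - j13.56 V
  V2 = 6.06·(cos(-154.6°) + j·sin(-154.6°)) = -5.474 - j2.599 V
  V3 = 7.6·(cos(112.1°) + j·sin(112.1°)) = -2.859 + j7.042 V
  V4 = 7.41·(cos(56.6°) + j·sin(56.6°)) = 4.079 + j6.186 V
Step 2 — Sum components: V_total = -246.9 - j2.936 V.
Step 3 — Convert to polar: |V_total| = 246.9 V, ∠V_total = -179.3°.

V_total = 246.9∠-179.3° V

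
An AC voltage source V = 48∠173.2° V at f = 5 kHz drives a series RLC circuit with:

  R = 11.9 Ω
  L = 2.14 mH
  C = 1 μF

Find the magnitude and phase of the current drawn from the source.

Step 1 — Angular frequency: ω = 2π·f = 2π·5000 = 3.142e+04 rad/s.
Step 2 — Component impedances:
  R: Z = R = 11.9 Ω
  L: Z = jωL = j·3.142e+04·0.00214 = 0 + j67.23 Ω
  C: Z = 1/(jωC) = -j/(ω·C) = 0 - j31.83 Ω
Step 3 — Series combination: Z_total = R + L + C = 11.9 + j35.4 Ω = 37.35∠71.4° Ω.
Step 4 — Source phasor: V = 48∠173.2° V = -47.66 + j5.683 V.
Step 5 — Ohm's law: I = V / Z_total = (-47.66 + j5.683) / (11.9 + j35.4) = -0.2624 + j1.258 A.
Step 6 — Convert to polar: |I| = 1.285 A, ∠I = 101.8°.

I = 1.285∠101.8° A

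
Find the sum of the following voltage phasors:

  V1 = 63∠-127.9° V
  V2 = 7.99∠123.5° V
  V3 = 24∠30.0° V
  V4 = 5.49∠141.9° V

Step 1 — Convert each phasor to rectangular form:
  V1 = 63·(cos(-127.9°) + j·sin(-127.9°)) = -38.7 - j49.71 V
  V2 = 7.99·(cos(123.5°) + j·sin(123.5°)) = -4.41 + j6.663 V
  V3 = 24·(cos(30.0°) + j·sin(30.0°)) = 20.78 + j12 V
  V4 = 5.49·(cos(141.9°) + j·sin(141.9°)) = -4.32 + j3.388 V
Step 2 — Sum components: V_total = -26.65 - j27.66 V.
Step 3 — Convert to polar: |V_total| = 38.41 V, ∠V_total = -133.9°.

V_total = 38.41∠-133.9° V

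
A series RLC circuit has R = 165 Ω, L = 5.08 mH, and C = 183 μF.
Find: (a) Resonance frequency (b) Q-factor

Step 1 — Resonance condition Im(Z)=0 gives ω₀ = 1/√(LC).
Step 2 — ω₀ = 1/√(0.00508·0.000183) = 1037 rad/s.
Step 3 — f₀ = ω₀/(2π) = 165.1 Hz.
Step 4 — Series Q: Q = ω₀L/R = 1037·0.00508/165 = 0.03193.

(a) f₀ = 165.1 Hz  (b) Q = 0.03193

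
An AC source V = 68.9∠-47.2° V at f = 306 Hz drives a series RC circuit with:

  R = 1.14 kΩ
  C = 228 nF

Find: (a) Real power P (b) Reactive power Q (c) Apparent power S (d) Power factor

Step 1 — Angular frequency: ω = 2π·f = 2π·306 = 1923 rad/s.
Step 2 — Component impedances:
  R: Z = R = 1140 Ω
  C: Z = 1/(jωC) = -j/(ω·C) = 0 - j2281 Ω
Step 3 — Series combination: Z_total = R + C = 1140 - j2281 Ω = 2550∠-63.4° Ω.
Step 4 — Source phasor: V = 68.9∠-47.2° V = 46.81 - j50.55 V.
Step 5 — Current: I = V / Z = 0.02594 + j0.007559 A = 0.02702∠16.2° A.
Step 6 — Complex power: S = V·I* = 0.8321 - j1.665 VA.
Step 7 — Real power: P = Re(S) = 0.8321 W.
Step 8 — Reactive power: Q = Im(S) = -1.665 VAR.
Step 9 — Apparent power: |S| = 1.862 VA.
Step 10 — Power factor: PF = P/|S| = 0.447 (leading).

(a) P = 0.8321 W  (b) Q = -1.665 VAR  (c) S = 1.862 VA  (d) PF = 0.447 (leading)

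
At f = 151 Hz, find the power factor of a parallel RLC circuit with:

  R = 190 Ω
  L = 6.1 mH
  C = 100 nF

Step 1 — Angular frequency: ω = 2π·f = 2π·151 = 948.8 rad/s.
Step 2 — Component impedances:
  R: Z = R = 190 Ω
  L: Z = jωL = j·948.8·0.0061 = 0 + j5.787 Ω
  C: Z = 1/(jωC) = -j/(ω·C) = 0 - j1.054e+04 Ω
Step 3 — Parallel combination: 1/Z_total = 1/R + 1/L + 1/C; Z_total = 0.1763 + j5.785 Ω = 5.788∠88.3° Ω.
Step 4 — Power factor: PF = cos(φ) = Re(Z)/|Z| = 0.1763/5.788 = 0.03046.
Step 5 — Type: Im(Z) = 5.785 ⇒ lagging (phase φ = 88.3°).

PF = 0.03046 (lagging, φ = 88.3°)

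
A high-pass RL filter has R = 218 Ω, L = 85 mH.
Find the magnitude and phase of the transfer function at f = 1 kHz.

Step 1 — Angular frequency: ω = 2π·1000 = 6283 rad/s.
Step 2 — Transfer function: H(jω) = jωL/(R + jωL).
Step 3 — Numerator jωL = j·534.1; denominator R + jωL = 218 + j534.1.
Step 4 — H = 0.8572 + j0.3499.
Step 5 — Magnitude: |H| = 0.9258 (-0.7 dB); phase: φ = 22.2°.

|H| = 0.9258 (-0.7 dB), φ = 22.2°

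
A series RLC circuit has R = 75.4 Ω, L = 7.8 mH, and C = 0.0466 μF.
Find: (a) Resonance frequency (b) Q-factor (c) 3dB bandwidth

Step 1 — Resonance condition Im(Z)=0 gives ω₀ = 1/√(LC).
Step 2 — ω₀ = 1/√(0.0078·4.66e-08) = 5.245e+04 rad/s.
Step 3 — f₀ = ω₀/(2π) = 8348 Hz.
Step 4 — Series Q: Q = ω₀L/R = 5.245e+04·0.0078/75.4 = 5.426.
Step 5 — 3dB bandwidth: Δω = ω₀/Q = 9667 rad/s; BW = Δω/(2π) = 1538 Hz.

(a) f₀ = 8348 Hz  (b) Q = 5.426  (c) BW = 1538 Hz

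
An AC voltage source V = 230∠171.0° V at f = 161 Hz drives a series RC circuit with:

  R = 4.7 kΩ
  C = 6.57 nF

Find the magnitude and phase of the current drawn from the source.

Step 1 — Angular frequency: ω = 2π·f = 2π·161 = 1012 rad/s.
Step 2 — Component impedances:
  R: Z = R = 4700 Ω
  C: Z = 1/(jωC) = -j/(ω·C) = 0 - j1.505e+05 Ω
Step 3 — Series combination: Z_total = R + C = 4700 - j1.505e+05 Ω = 1.505e+05∠-88.2° Ω.
Step 4 — Source phasor: V = 230∠171.0° V = -227.2 + j35.98 V.
Step 5 — Ohm's law: I = V / Z_total = (-227.2 + j35.98) / (4700 - j1.505e+05) = -0.000286 - j0.001501 A.
Step 6 — Convert to polar: |I| = 0.001528 A, ∠I = -100.8°.

I = 0.001528∠-100.8° A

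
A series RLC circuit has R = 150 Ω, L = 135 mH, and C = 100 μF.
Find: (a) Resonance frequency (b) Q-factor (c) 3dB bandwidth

Step 1 — Resonance condition Im(Z)=0 gives ω₀ = 1/√(LC).
Step 2 — ω₀ = 1/√(0.135·0.0001) = 272.2 rad/s.
Step 3 — f₀ = ω₀/(2π) = 43.32 Hz.
Step 4 — Series Q: Q = ω₀L/R = 272.2·0.135/150 = 0.2449.
Step 5 — 3dB bandwidth: Δω = ω₀/Q = 1111 rad/s; BW = Δω/(2π) = 176.8 Hz.

(a) f₀ = 43.32 Hz  (b) Q = 0.2449  (c) BW = 176.8 Hz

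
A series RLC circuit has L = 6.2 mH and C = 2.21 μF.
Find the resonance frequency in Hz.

Step 1 — Resonance condition Im(Z)=0 gives ω₀ = 1/√(LC).
Step 2 — ω₀ = 1/√(0.0062·2.21e-06) = 8543 rad/s.
Step 3 — f₀ = ω₀/(2π) = 1360 Hz.

f₀ = 1360 Hz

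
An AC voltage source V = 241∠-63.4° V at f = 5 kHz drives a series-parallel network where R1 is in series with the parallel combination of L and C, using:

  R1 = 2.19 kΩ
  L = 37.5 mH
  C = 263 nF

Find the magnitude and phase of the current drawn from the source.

Step 1 — Angular frequency: ω = 2π·f = 2π·5000 = 3.142e+04 rad/s.
Step 2 — Component impedances:
  R1: Z = R = 2190 Ω
  L: Z = jωL = j·3.142e+04·0.0375 = 0 + j1178 Ω
  C: Z = 1/(jωC) = -j/(ω·C) = 0 - j121 Ω
Step 3 — Parallel branch: L || C = 1/(1/L + 1/C) = 0 - j134.9 Ω.
Step 4 — Series with R1: Z_total = R1 + (L || C) = 2190 - j134.9 Ω = 2194∠-3.5° Ω.
Step 5 — Source phasor: V = 241∠-63.4° V = 107.9 - j215.5 V.
Step 6 — Ohm's law: I = V / Z_total = (107.9 - j215.5) / (2190 - j134.9) = 0.05513 - j0.095 A.
Step 7 — Convert to polar: |I| = 0.1098 A, ∠I = -59.9°.

I = 0.1098∠-59.9° A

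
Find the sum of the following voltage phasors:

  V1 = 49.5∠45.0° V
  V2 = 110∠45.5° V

Step 1 — Convert each phasor to rectangular form:
  V1 = 49.5·(cos(45.0°) + j·sin(45.0°)) = 35 + j35 V
  V2 = 110·(cos(45.5°) + j·sin(45.5°)) = 77.1 + j78.46 V
Step 2 — Sum components: V_total = 112.1 + j113.5 V.
Step 3 — Convert to polar: |V_total| = 159.5 V, ∠V_total = 45.3°.

V_total = 159.5∠45.3° V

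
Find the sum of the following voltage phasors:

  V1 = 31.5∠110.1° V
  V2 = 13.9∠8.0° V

Step 1 — Convert each phasor to rectangular form:
  V1 = 31.5·(cos(110.1°) + j·sin(110.1°)) = -10.83 + j29.58 V
  V2 = 13.9·(cos(8.0°) + j·sin(8.0°)) = 13.76 + j1.935 V
Step 2 — Sum components: V_total = 2.939 + j31.52 V.
Step 3 — Convert to polar: |V_total| = 31.65 V, ∠V_total = 84.7°.

V_total = 31.65∠84.7° V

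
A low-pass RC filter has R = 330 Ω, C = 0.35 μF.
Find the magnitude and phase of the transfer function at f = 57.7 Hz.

Step 1 — Angular frequency: ω = 2π·57.7 = 362.5 rad/s.
Step 2 — Transfer function: H(jω) = 1/(1 + jωRC).
Step 3 — Denominator: 1 + jωRC = 1 + j·362.5·330·3.5e-07 = 1 + j0.04187.
Step 4 — H = 0.9982 - j0.0418.
Step 5 — Magnitude: |H| = 0.9991 (-0.0 dB); phase: φ = -2.4°.

|H| = 0.9991 (-0.0 dB), φ = -2.4°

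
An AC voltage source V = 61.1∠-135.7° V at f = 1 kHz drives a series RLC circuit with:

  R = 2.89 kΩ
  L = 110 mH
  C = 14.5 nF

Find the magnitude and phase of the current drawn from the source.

Step 1 — Angular frequency: ω = 2π·f = 2π·1000 = 6283 rad/s.
Step 2 — Component impedances:
  R: Z = R = 2890 Ω
  L: Z = jωL = j·6283·0.11 = 0 + j691.2 Ω
  C: Z = 1/(jωC) = -j/(ω·C) = 0 - j1.098e+04 Ω
Step 3 — Series combination: Z_total = R + L + C = 2890 - j1.029e+04 Ω = 1.068e+04∠-74.3° Ω.
Step 4 — Source phasor: V = 61.1∠-135.7° V = -43.73 - j42.67 V.
Step 5 — Ohm's law: I = V / Z_total = (-43.73 - j42.67) / (2890 - j1.029e+04) = 0.002738 - j0.005021 A.
Step 6 — Convert to polar: |I| = 0.005719 A, ∠I = -61.4°.

I = 0.005719∠-61.4° A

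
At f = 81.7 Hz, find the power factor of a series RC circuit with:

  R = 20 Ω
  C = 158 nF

Step 1 — Angular frequency: ω = 2π·f = 2π·81.7 = 513.3 rad/s.
Step 2 — Component impedances:
  R: Z = R = 20 Ω
  C: Z = 1/(jωC) = -j/(ω·C) = 0 - j1.233e+04 Ω
Step 3 — Series combination: Z_total = R + C = 20 - j1.233e+04 Ω = 1.233e+04∠-89.9° Ω.
Step 4 — Power factor: PF = cos(φ) = Re(Z)/|Z| = 20/1.233e+04 = 0.001622.
Step 5 — Type: Im(Z) = -1.233e+04 ⇒ leading (phase φ = -89.9°).

PF = 0.001622 (leading, φ = -89.9°)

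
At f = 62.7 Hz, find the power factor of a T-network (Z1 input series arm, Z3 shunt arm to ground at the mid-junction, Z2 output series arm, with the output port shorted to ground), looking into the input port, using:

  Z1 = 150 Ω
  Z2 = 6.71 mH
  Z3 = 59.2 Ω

Step 1 — Angular frequency: ω = 2π·f = 2π·62.7 = 394 rad/s.
Step 2 — Component impedances:
  Z1: Z = R = 150 Ω
  Z2: Z = jωL = j·394·0.00671 = 0 + j2.643 Ω
  Z3: Z = R = 59.2 Ω
Step 3 — With the output port shorted to ground, the output series arm Z2 runs from the junction to ground; the shunt arm Z3 also runs from the junction to ground. They appear in parallel: Z3 || Z2 = 0.1178 + j2.638 Ω.
Step 4 — Series with input arm Z1: Z_in = Z1 + (Z3 || Z2) = 150.1 + j2.638 Ω = 150.1∠1.0° Ω.
Step 5 — Power factor: PF = cos(φ) = Re(Z)/|Z| = 150.118/150.141 = 0.9998.
Step 6 — Type: Im(Z) = 2.638 ⇒ lagging (phase φ = 1.0°).

PF = 0.9998 (lagging, φ = 1.0°)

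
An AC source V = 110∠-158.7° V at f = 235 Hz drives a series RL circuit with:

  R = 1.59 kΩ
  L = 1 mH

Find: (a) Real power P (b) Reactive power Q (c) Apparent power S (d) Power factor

Step 1 — Angular frequency: ω = 2π·f = 2π·235 = 1477 rad/s.
Step 2 — Component impedances:
  R: Z = R = 1590 Ω
  L: Z = jωL = j·1477·0.001 = 0 + j1.477 Ω
Step 3 — Series combination: Z_total = R + L = 1590 + j1.477 Ω = 1590∠0.1° Ω.
Step 4 — Source phasor: V = 110∠-158.7° V = -102.5 - j39.96 V.
Step 5 — Current: I = V / Z = -0.06448 - j0.02507 A = 0.06918∠-158.8° A.
Step 6 — Complex power: S = V·I* = 7.61 + j0.007067 VA.
Step 7 — Real power: P = Re(S) = 7.61 W.
Step 8 — Reactive power: Q = Im(S) = 0.007067 VAR.
Step 9 — Apparent power: |S| = 7.61 VA.
Step 10 — Power factor: PF = P/|S| = 1 (lagging).

(a) P = 7.61 W  (b) Q = 0.007067 VAR  (c) S = 7.61 VA  (d) PF = 1 (lagging)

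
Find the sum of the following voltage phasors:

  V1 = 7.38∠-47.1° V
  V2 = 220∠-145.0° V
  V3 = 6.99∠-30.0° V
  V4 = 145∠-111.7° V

Step 1 — Convert each phasor to rectangular form:
  V1 = 7.38·(cos(-47.1°) + j·sin(-47.1°)) = 5.024 - j5.406 V
  V2 = 220·(cos(-145.0°) + j·sin(-145.0°)) = -180.2 - j126.2 V
  V3 = 6.99·(cos(-30.0°) + j·sin(-30.0°)) = 6.054 - j3.495 V
  V4 = 145·(cos(-111.7°) + j·sin(-111.7°)) = -53.61 - j134.7 V
Step 2 — Sum components: V_total = -222.7 - j269.8 V.
Step 3 — Convert to polar: |V_total| = 349.9 V, ∠V_total = -129.5°.

V_total = 349.9∠-129.5° V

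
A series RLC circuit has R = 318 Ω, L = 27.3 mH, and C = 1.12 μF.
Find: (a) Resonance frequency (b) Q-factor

Step 1 — Resonance condition Im(Z)=0 gives ω₀ = 1/√(LC).
Step 2 — ω₀ = 1/√(0.0273·1.12e-06) = 5719 rad/s.
Step 3 — f₀ = ω₀/(2π) = 910.2 Hz.
Step 4 — Series Q: Q = ω₀L/R = 5719·0.0273/318 = 0.491.

(a) f₀ = 910.2 Hz  (b) Q = 0.491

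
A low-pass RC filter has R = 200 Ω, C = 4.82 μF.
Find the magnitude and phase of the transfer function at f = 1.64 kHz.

Step 1 — Angular frequency: ω = 2π·1640 = 1.03e+04 rad/s.
Step 2 — Transfer function: H(jω) = 1/(1 + jωRC).
Step 3 — Denominator: 1 + jωRC = 1 + j·1.03e+04·200·4.82e-06 = 1 + j9.933.
Step 4 — H = 0.01003 - j0.09966.
Step 5 — Magnitude: |H| = 0.1002 (-20.0 dB); phase: φ = -84.3°.

|H| = 0.1002 (-20.0 dB), φ = -84.3°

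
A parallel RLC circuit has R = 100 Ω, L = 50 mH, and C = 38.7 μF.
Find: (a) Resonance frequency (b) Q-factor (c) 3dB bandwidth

Step 1 — Resonance: ω₀ = 1/√(LC) = 1/√(0.05·3.87e-05) = 718.9 rad/s.
Step 2 — f₀ = ω₀/(2π) = 114.4 Hz.
Step 3 — Parallel Q: Q = R/(ω₀L) = 100/(718.9·0.05) = 2.782.
Step 4 — Bandwidth: Δω = ω₀/Q = 258.4 rad/s; BW = Δω/(2π) = 41.13 Hz.

(a) f₀ = 114.4 Hz  (b) Q = 2.782  (c) BW = 41.13 Hz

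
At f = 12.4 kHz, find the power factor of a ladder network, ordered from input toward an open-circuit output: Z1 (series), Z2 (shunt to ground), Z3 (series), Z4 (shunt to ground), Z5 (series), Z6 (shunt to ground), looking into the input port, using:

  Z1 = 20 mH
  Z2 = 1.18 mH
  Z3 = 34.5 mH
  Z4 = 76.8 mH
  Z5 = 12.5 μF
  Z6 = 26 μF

Step 1 — Angular frequency: ω = 2π·f = 2π·1.24e+04 = 7.791e+04 rad/s.
Step 2 — Component impedances:
  Z1: Z = jωL = j·7.791e+04·0.02 = 0 + j1558 Ω
  Z2: Z = jωL = j·7.791e+04·0.00118 = 0 + j91.94 Ω
  Z3: Z = jωL = j·7.791e+04·0.0345 = 0 + j2688 Ω
  Z4: Z = jωL = j·7.791e+04·0.0768 = 0 + j5984 Ω
  Z5: Z = 1/(jωC) = -j/(ω·C) = 0 - j1.027 Ω
  Z6: Z = 1/(jωC) = -j/(ω·C) = 0 - j0.4937 Ω
Step 3 — Ladder network (open output): work backward from the far end, alternating series and parallel combinations. Z_in = 0 + j1647 Ω = 1647∠90.0° Ω.
Step 4 — Power factor: PF = cos(φ) = Re(Z)/|Z| = 0/1647 = 0.
Step 5 — Type: Im(Z) = 1647 ⇒ lagging (phase φ = 90.0°).

PF = 0 (lagging, φ = 90.0°)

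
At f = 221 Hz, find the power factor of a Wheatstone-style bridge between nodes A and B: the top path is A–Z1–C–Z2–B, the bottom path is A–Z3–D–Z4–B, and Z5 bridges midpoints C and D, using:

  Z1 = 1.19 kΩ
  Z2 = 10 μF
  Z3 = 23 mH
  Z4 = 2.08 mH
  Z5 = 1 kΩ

Step 1 — Angular frequency: ω = 2π·f = 2π·221 = 1389 rad/s.
Step 2 — Component impedances:
  Z1: Z = R = 1190 Ω
  Z2: Z = 1/(jωC) = -j/(ω·C) = 0 - j72.02 Ω
  Z3: Z = jωL = j·1389·0.023 = 0 + j31.94 Ω
  Z4: Z = jωL = j·1389·0.00208 = 0 + j2.888 Ω
  Z5: Z = R = 1000 Ω
Step 3 — Bridge requires nodal analysis (the Z5 bridge couples midpoints C and D, so the two paths cannot be reduced to a simple series/parallel combination). Setting node B to ground and injecting 1 A at node A, the 3-node admittance system at A, C, D solves to V_A = Z_AB = 1.021 + j34.87 Ω = 34.88∠88.3° Ω.
Step 4 — Power factor: PF = cos(φ) = Re(Z)/|Z| = 1.0213/34.884 = 0.02928.
Step 5 — Type: Im(Z) = 34.87 ⇒ lagging (phase φ = 88.3°).

PF = 0.02928 (lagging, φ = 88.3°)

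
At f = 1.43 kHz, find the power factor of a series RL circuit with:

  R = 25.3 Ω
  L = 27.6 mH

Step 1 — Angular frequency: ω = 2π·f = 2π·1430 = 8985 rad/s.
Step 2 — Component impedances:
  R: Z = R = 25.3 Ω
  L: Z = jωL = j·8985·0.0276 = 0 + j248 Ω
Step 3 — Series combination: Z_total = R + L = 25.3 + j248 Ω = 249.3∠84.2° Ω.
Step 4 — Power factor: PF = cos(φ) = Re(Z)/|Z| = 25.3/249.3 = 0.1015.
Step 5 — Type: Im(Z) = 248 ⇒ lagging (phase φ = 84.2°).

PF = 0.1015 (lagging, φ = 84.2°)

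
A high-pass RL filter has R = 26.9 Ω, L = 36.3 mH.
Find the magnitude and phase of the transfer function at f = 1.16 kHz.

Step 1 — Angular frequency: ω = 2π·1160 = 7288 rad/s.
Step 2 — Transfer function: H(jω) = jωL/(R + jωL).
Step 3 — Numerator jωL = j·264.6; denominator R + jωL = 26.9 + j264.6.
Step 4 — H = 0.9898 + j0.1006.
Step 5 — Magnitude: |H| = 0.9949 (-0.0 dB); phase: φ = 5.8°.

|H| = 0.9949 (-0.0 dB), φ = 5.8°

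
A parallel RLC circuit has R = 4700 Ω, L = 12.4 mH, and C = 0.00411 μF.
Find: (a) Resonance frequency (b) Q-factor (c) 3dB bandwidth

Step 1 — Resonance: ω₀ = 1/√(LC) = 1/√(0.0124·4.11e-09) = 1.401e+05 rad/s.
Step 2 — f₀ = ω₀/(2π) = 2.229e+04 Hz.
Step 3 — Parallel Q: Q = R/(ω₀L) = 4700/(1.401e+05·0.0124) = 2.706.
Step 4 — Bandwidth: Δω = ω₀/Q = 5.177e+04 rad/s; BW = Δω/(2π) = 8239 Hz.

(a) f₀ = 2.229e+04 Hz  (b) Q = 2.706  (c) BW = 8239 Hz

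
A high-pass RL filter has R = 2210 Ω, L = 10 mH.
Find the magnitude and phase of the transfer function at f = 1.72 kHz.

Step 1 — Angular frequency: ω = 2π·1720 = 1.081e+04 rad/s.
Step 2 — Transfer function: H(jω) = jωL/(R + jωL).
Step 3 — Numerator jωL = j·108.1; denominator R + jωL = 2210 + j108.1.
Step 4 — H = 0.002386 + j0.04878.
Step 5 — Magnitude: |H| = 0.04884 (-26.2 dB); phase: φ = 87.2°.

|H| = 0.04884 (-26.2 dB), φ = 87.2°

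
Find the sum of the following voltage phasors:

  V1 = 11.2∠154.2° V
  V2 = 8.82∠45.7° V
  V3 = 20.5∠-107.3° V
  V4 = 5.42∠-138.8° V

Step 1 — Convert each phasor to rectangular form:
  V1 = 11.2·(cos(154.2°) + j·sin(154.2°)) = -10.08 + j4.875 V
  V2 = 8.82·(cos(45.7°) + j·sin(45.7°)) = 6.16 + j6.312 V
  V3 = 20.5·(cos(-107.3°) + j·sin(-107.3°)) = -6.096 - j19.57 V
  V4 = 5.42·(cos(-138.8°) + j·sin(-138.8°)) = -4.078 - j3.57 V
Step 2 — Sum components: V_total = -14.1 - j11.96 V.
Step 3 — Convert to polar: |V_total| = 18.48 V, ∠V_total = -139.7°.

V_total = 18.48∠-139.7° V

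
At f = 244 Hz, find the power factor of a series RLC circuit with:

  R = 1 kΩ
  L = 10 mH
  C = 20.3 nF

Step 1 — Angular frequency: ω = 2π·f = 2π·244 = 1533 rad/s.
Step 2 — Component impedances:
  R: Z = R = 1000 Ω
  L: Z = jωL = j·1533·0.01 = 0 + j15.33 Ω
  C: Z = 1/(jωC) = -j/(ω·C) = 0 - j3.213e+04 Ω
Step 3 — Series combination: Z_total = R + L + C = 1000 - j3.212e+04 Ω = 3.213e+04∠-88.2° Ω.
Step 4 — Power factor: PF = cos(φ) = Re(Z)/|Z| = 1000/3.213e+04 = 0.03112.
Step 5 — Type: Im(Z) = -3.212e+04 ⇒ leading (phase φ = -88.2°).

PF = 0.03112 (leading, φ = -88.2°)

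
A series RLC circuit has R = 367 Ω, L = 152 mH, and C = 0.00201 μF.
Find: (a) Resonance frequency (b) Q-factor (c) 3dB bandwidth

Step 1 — Resonance condition Im(Z)=0 gives ω₀ = 1/√(LC).
Step 2 — ω₀ = 1/√(0.152·2.01e-09) = 5.721e+04 rad/s.
Step 3 — f₀ = ω₀/(2π) = 9105 Hz.
Step 4 — Series Q: Q = ω₀L/R = 5.721e+04·0.152/367 = 23.7.
Step 5 — 3dB bandwidth: Δω = ω₀/Q = 2414 rad/s; BW = Δω/(2π) = 384.3 Hz.

(a) f₀ = 9105 Hz  (b) Q = 23.7  (c) BW = 384.3 Hz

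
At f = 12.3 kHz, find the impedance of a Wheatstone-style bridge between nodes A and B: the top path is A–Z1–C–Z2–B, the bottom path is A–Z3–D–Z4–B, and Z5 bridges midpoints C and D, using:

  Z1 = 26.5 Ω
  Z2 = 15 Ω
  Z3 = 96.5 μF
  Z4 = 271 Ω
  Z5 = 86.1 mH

Step 1 — Angular frequency: ω = 2π·f = 2π·1.23e+04 = 7.728e+04 rad/s.
Step 2 — Component impedances:
  Z1: Z = R = 26.5 Ω
  Z2: Z = R = 15 Ω
  Z3: Z = 1/(jωC) = -j/(ω·C) = 0 - j0.1341 Ω
  Z4: Z = R = 271 Ω
  Z5: Z = jωL = j·7.728e+04·0.0861 = 0 + j6654 Ω
Step 3 — Bridge requires nodal analysis (the Z5 bridge couples midpoints C and D, so the two paths cannot be reduced to a simple series/parallel combination). Setting node B to ground and injecting 1 A at node A, the 3-node admittance system at A, C, D solves to V_A = Z_AB = 35.99 + j0.077 Ω = 35.99∠0.1° Ω.

Z = 35.99 + j0.077 Ω = 35.99∠0.1° Ω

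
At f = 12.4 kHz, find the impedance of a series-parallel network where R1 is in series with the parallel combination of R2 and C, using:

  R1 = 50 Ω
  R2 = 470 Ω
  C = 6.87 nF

Step 1 — Angular frequency: ω = 2π·f = 2π·1.24e+04 = 7.791e+04 rad/s.
Step 2 — Component impedances:
  R1: Z = R = 50 Ω
  R2: Z = R = 470 Ω
  C: Z = 1/(jωC) = -j/(ω·C) = 0 - j1868 Ω
Step 3 — Parallel branch: R2 || C = 1/(1/R2 + 1/C) = 442 - j111.2 Ω.
Step 4 — Series with R1: Z_total = R1 + (R2 || C) = 492 - j111.2 Ω = 504.4∠-12.7° Ω.

Z = 492 - j111.2 Ω = 504.4∠-12.7° Ω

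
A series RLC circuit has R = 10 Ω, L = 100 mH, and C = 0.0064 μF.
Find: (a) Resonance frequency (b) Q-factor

Step 1 — Resonance condition Im(Z)=0 gives ω₀ = 1/√(LC).
Step 2 — ω₀ = 1/√(0.1·6.4e-09) = 3.953e+04 rad/s.
Step 3 — f₀ = ω₀/(2π) = 6291 Hz.
Step 4 — Series Q: Q = ω₀L/R = 3.953e+04·0.1/10 = 395.3.

(a) f₀ = 6291 Hz  (b) Q = 395.3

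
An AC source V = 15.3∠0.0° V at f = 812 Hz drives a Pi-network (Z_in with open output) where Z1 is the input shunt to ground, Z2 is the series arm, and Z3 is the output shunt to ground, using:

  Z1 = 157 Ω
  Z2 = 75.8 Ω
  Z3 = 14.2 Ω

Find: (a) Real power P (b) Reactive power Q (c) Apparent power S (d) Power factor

Step 1 — Angular frequency: ω = 2π·f = 2π·812 = 5102 rad/s.
Step 2 — Component impedances:
  Z1: Z = R = 157 Ω
  Z2: Z = R = 75.8 Ω
  Z3: Z = R = 14.2 Ω
Step 3 — With open output, the series arm Z2 and the output shunt Z3 appear in series to ground: Z2 + Z3 = 90 Ω.
Step 4 — Parallel with input shunt Z1: Z_in = Z1 || (Z2 + Z3) = 57.21 Ω = 57.21∠0.0° Ω.
Step 5 — Source phasor: V = 15.3∠0.0° V = 15.3 V.
Step 6 — Current: I = V / Z = 0.2675 A = 0.2675∠0.0° A.
Step 7 — Complex power: S = V·I* = 4.092 VA.
Step 8 — Real power: P = Re(S) = 4.092 W.
Step 9 — Reactive power: Q = Im(S) = 0 VAR.
Step 10 — Apparent power: |S| = 4.092 VA.
Step 11 — Power factor: PF = P/|S| = 1 (unity).

(a) P = 4.092 W  (b) Q = 0 VAR  (c) S = 4.092 VA  (d) PF = 1 (unity)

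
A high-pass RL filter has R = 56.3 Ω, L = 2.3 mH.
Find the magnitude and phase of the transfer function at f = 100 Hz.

Step 1 — Angular frequency: ω = 2π·100 = 628.3 rad/s.
Step 2 — Transfer function: H(jω) = jωL/(R + jωL).
Step 3 — Numerator jωL = j·1.445; denominator R + jωL = 56.3 + j1.445.
Step 4 — H = 0.0006584 + j0.02565.
Step 5 — Magnitude: |H| = 0.02566 (-31.8 dB); phase: φ = 88.5°.

|H| = 0.02566 (-31.8 dB), φ = 88.5°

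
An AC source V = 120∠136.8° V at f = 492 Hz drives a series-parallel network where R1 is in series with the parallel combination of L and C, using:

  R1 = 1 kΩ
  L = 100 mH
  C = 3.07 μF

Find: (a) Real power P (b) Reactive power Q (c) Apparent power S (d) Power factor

Step 1 — Angular frequency: ω = 2π·f = 2π·492 = 3091 rad/s.
Step 2 — Component impedances:
  R1: Z = R = 1000 Ω
  L: Z = jωL = j·3091·0.1 = 0 + j309.1 Ω
  C: Z = 1/(jωC) = -j/(ω·C) = 0 - j105.4 Ω
Step 3 — Parallel branch: L || C = 1/(1/L + 1/C) = 0 - j159.9 Ω.
Step 4 — Series with R1: Z_total = R1 + (L || C) = 1000 - j159.9 Ω = 1013∠-9.1° Ω.
Step 5 — Source phasor: V = 120∠136.8° V = -87.48 + j82.15 V.
Step 6 — Current: I = V / Z = -0.0981 + j0.06646 A = 0.1185∠145.9° A.
Step 7 — Complex power: S = V·I* = 14.04 - j2.245 VA.
Step 8 — Real power: P = Re(S) = 14.04 W.
Step 9 — Reactive power: Q = Im(S) = -2.245 VAR.
Step 10 — Apparent power: |S| = 14.22 VA.
Step 11 — Power factor: PF = P/|S| = 0.9875 (leading).

(a) P = 14.04 W  (b) Q = -2.245 VAR  (c) S = 14.22 VA  (d) PF = 0.9875 (leading)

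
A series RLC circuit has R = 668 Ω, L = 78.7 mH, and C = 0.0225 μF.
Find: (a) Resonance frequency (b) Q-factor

Step 1 — Resonance condition Im(Z)=0 gives ω₀ = 1/√(LC).
Step 2 — ω₀ = 1/√(0.0787·2.25e-08) = 2.376e+04 rad/s.
Step 3 — f₀ = ω₀/(2π) = 3782 Hz.
Step 4 — Series Q: Q = ω₀L/R = 2.376e+04·0.0787/668 = 2.8.

(a) f₀ = 3782 Hz  (b) Q = 2.8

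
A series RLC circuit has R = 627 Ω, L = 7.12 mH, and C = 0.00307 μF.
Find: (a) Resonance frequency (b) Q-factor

Step 1 — Resonance condition Im(Z)=0 gives ω₀ = 1/√(LC).
Step 2 — ω₀ = 1/√(0.00712·3.07e-09) = 2.139e+05 rad/s.
Step 3 — f₀ = ω₀/(2π) = 3.404e+04 Hz.
Step 4 — Series Q: Q = ω₀L/R = 2.139e+05·0.00712/627 = 2.429.

(a) f₀ = 3.404e+04 Hz  (b) Q = 2.429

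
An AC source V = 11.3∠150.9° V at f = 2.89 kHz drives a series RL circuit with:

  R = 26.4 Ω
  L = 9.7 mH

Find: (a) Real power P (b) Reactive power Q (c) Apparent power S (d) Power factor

Step 1 — Angular frequency: ω = 2π·f = 2π·2890 = 1.816e+04 rad/s.
Step 2 — Component impedances:
  R: Z = R = 26.4 Ω
  L: Z = jωL = j·1.816e+04·0.0097 = 0 + j176.1 Ω
Step 3 — Series combination: Z_total = R + L = 26.4 + j176.1 Ω = 178.1∠81.5° Ω.
Step 4 — Source phasor: V = 11.3∠150.9° V = -9.874 + j5.496 V.
Step 5 — Current: I = V / Z = 0.0223 + j0.0594 A = 0.06345∠69.4° A.
Step 6 — Complex power: S = V·I* = 0.1063 + j0.709 VA.
Step 7 — Real power: P = Re(S) = 0.1063 W.
Step 8 — Reactive power: Q = Im(S) = 0.709 VAR.
Step 9 — Apparent power: |S| = 0.7169 VA.
Step 10 — Power factor: PF = P/|S| = 0.1482 (lagging).

(a) P = 0.1063 W  (b) Q = 0.709 VAR  (c) S = 0.7169 VA  (d) PF = 0.1482 (lagging)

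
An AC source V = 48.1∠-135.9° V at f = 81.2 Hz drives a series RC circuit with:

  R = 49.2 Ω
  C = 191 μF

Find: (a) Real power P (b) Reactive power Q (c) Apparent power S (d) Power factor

Step 1 — Angular frequency: ω = 2π·f = 2π·81.2 = 510.2 rad/s.
Step 2 — Component impedances:
  R: Z = R = 49.2 Ω
  C: Z = 1/(jωC) = -j/(ω·C) = 0 - j10.26 Ω
Step 3 — Series combination: Z_total = R + C = 49.2 - j10.26 Ω = 50.26∠-11.8° Ω.
Step 4 — Source phasor: V = 48.1∠-135.9° V = -34.54 - j33.47 V.
Step 5 — Current: I = V / Z = -0.5368 - j0.7923 A = 0.957∠-124.1° A.
Step 6 — Complex power: S = V·I* = 45.06 - j9.399 VA.
Step 7 — Real power: P = Re(S) = 45.06 W.
Step 8 — Reactive power: Q = Im(S) = -9.399 VAR.
Step 9 — Apparent power: |S| = 46.03 VA.
Step 10 — Power factor: PF = P/|S| = 0.9789 (leading).

(a) P = 45.06 W  (b) Q = -9.399 VAR  (c) S = 46.03 VA  (d) PF = 0.9789 (leading)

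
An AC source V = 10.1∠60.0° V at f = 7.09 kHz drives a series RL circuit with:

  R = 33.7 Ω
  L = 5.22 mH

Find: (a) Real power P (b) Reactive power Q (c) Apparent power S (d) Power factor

Step 1 — Angular frequency: ω = 2π·f = 2π·7090 = 4.455e+04 rad/s.
Step 2 — Component impedances:
  R: Z = R = 33.7 Ω
  L: Z = jωL = j·4.455e+04·0.00522 = 0 + j232.5 Ω
Step 3 — Series combination: Z_total = R + L = 33.7 + j232.5 Ω = 235∠81.8° Ω.
Step 4 — Source phasor: V = 10.1∠60.0° V = 5.05 + j8.747 V.
Step 5 — Current: I = V / Z = 0.03992 - j0.01593 A = 0.04298∠-21.8° A.
Step 6 — Complex power: S = V·I* = 0.06227 + j0.4297 VA.
Step 7 — Real power: P = Re(S) = 0.06227 W.
Step 8 — Reactive power: Q = Im(S) = 0.4297 VAR.
Step 9 — Apparent power: |S| = 0.4341 VA.
Step 10 — Power factor: PF = P/|S| = 0.1434 (lagging).

(a) P = 0.06227 W  (b) Q = 0.4297 VAR  (c) S = 0.4341 VA  (d) PF = 0.1434 (lagging)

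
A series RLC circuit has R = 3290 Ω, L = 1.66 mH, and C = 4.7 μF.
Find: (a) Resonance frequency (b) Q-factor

Step 1 — Resonance condition Im(Z)=0 gives ω₀ = 1/√(LC).
Step 2 — ω₀ = 1/√(0.00166·4.7e-06) = 1.132e+04 rad/s.
Step 3 — f₀ = ω₀/(2π) = 1802 Hz.
Step 4 — Series Q: Q = ω₀L/R = 1.132e+04·0.00166/3290 = 0.005712.

(a) f₀ = 1802 Hz  (b) Q = 0.005712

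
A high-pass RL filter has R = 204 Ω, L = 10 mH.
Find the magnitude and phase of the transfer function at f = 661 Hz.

Step 1 — Angular frequency: ω = 2π·661 = 4153 rad/s.
Step 2 — Transfer function: H(jω) = jωL/(R + jωL).
Step 3 — Numerator jωL = j·41.53; denominator R + jωL = 204 + j41.53.
Step 4 — H = 0.0398 + j0.1955.
Step 5 — Magnitude: |H| = 0.1995 (-14.0 dB); phase: φ = 78.5°.

|H| = 0.1995 (-14.0 dB), φ = 78.5°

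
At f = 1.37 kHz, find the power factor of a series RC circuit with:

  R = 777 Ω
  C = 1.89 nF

Step 1 — Angular frequency: ω = 2π·f = 2π·1370 = 8608 rad/s.
Step 2 — Component impedances:
  R: Z = R = 777 Ω
  C: Z = 1/(jωC) = -j/(ω·C) = 0 - j6.147e+04 Ω
Step 3 — Series combination: Z_total = R + C = 777 - j6.147e+04 Ω = 6.147e+04∠-89.3° Ω.
Step 4 — Power factor: PF = cos(φ) = Re(Z)/|Z| = 777/6.147e+04 = 0.01264.
Step 5 — Type: Im(Z) = -6.147e+04 ⇒ leading (phase φ = -89.3°).

PF = 0.01264 (leading, φ = -89.3°)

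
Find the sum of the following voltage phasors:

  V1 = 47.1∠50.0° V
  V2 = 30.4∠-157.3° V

Step 1 — Convert each phasor to rectangular form:
  V1 = 47.1·(cos(50.0°) + j·sin(50.0°)) = 30.28 + j36.08 V
  V2 = 30.4·(cos(-157.3°) + j·sin(-157.3°)) = -28.05 - j11.73 V
Step 2 — Sum components: V_total = 2.23 + j24.35 V.
Step 3 — Convert to polar: |V_total| = 24.45 V, ∠V_total = 84.8°.

V_total = 24.45∠84.8° V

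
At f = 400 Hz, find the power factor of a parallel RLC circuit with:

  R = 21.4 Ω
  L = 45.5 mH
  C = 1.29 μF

Step 1 — Angular frequency: ω = 2π·f = 2π·400 = 2513 rad/s.
Step 2 — Component impedances:
  R: Z = R = 21.4 Ω
  L: Z = jωL = j·2513·0.0455 = 0 + j114.4 Ω
  C: Z = 1/(jωC) = -j/(ω·C) = 0 - j308.4 Ω
Step 3 — Parallel combination: 1/Z_total = 1/R + 1/L + 1/C; Z_total = 21.11 + j2.486 Ω = 21.25∠6.7° Ω.
Step 4 — Power factor: PF = cos(φ) = Re(Z)/|Z| = 21.107/21.253 = 0.9931.
Step 5 — Type: Im(Z) = 2.486 ⇒ lagging (phase φ = 6.7°).

PF = 0.9931 (lagging, φ = 6.7°)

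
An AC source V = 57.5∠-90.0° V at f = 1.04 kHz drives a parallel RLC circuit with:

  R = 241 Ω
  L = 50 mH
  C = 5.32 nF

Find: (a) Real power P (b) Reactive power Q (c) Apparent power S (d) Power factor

Step 1 — Angular frequency: ω = 2π·f = 2π·1040 = 6535 rad/s.
Step 2 — Component impedances:
  R: Z = R = 241 Ω
  L: Z = jωL = j·6535·0.05 = 0 + j326.7 Ω
  C: Z = 1/(jωC) = -j/(ω·C) = 0 - j2.877e+04 Ω
Step 3 — Parallel combination: 1/Z_total = 1/R + 1/L + 1/C; Z_total = 157.3 + j114.7 Ω = 194.7∠36.1° Ω.
Step 4 — Source phasor: V = 57.5∠-90.0° V = 0 - j57.5 V.
Step 5 — Current: I = V / Z = -0.174 - j0.2386 A = 0.2953∠-126.1° A.
Step 6 — Complex power: S = V·I* = 13.72 + j10 VA.
Step 7 — Real power: P = Re(S) = 13.72 W.
Step 8 — Reactive power: Q = Im(S) = 10 VAR.
Step 9 — Apparent power: |S| = 16.98 VA.
Step 10 — Power factor: PF = P/|S| = 0.808 (lagging).

(a) P = 13.72 W  (b) Q = 10 VAR  (c) S = 16.98 VA  (d) PF = 0.808 (lagging)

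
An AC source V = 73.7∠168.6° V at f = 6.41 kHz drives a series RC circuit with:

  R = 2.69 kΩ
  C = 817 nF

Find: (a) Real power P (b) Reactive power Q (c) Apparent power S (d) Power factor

Step 1 — Angular frequency: ω = 2π·f = 2π·6410 = 4.028e+04 rad/s.
Step 2 — Component impedances:
  R: Z = R = 2690 Ω
  C: Z = 1/(jωC) = -j/(ω·C) = 0 - j30.39 Ω
Step 3 — Series combination: Z_total = R + C = 2690 - j30.39 Ω = 2690∠-0.6° Ω.
Step 4 — Source phasor: V = 73.7∠168.6° V = -72.25 + j14.57 V.
Step 5 — Current: I = V / Z = -0.02691 + j0.005111 A = 0.0274∠169.2° A.
Step 6 — Complex power: S = V·I* = 2.019 - j0.02281 VA.
Step 7 — Real power: P = Re(S) = 2.019 W.
Step 8 — Reactive power: Q = Im(S) = -0.02281 VAR.
Step 9 — Apparent power: |S| = 2.019 VA.
Step 10 — Power factor: PF = P/|S| = 0.9999 (leading).

(a) P = 2.019 W  (b) Q = -0.02281 VAR  (c) S = 2.019 VA  (d) PF = 0.9999 (leading)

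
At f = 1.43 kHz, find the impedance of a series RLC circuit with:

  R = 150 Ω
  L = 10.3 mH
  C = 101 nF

Step 1 — Angular frequency: ω = 2π·f = 2π·1430 = 8985 rad/s.
Step 2 — Component impedances:
  R: Z = R = 150 Ω
  L: Z = jωL = j·8985·0.0103 = 0 + j92.55 Ω
  C: Z = 1/(jωC) = -j/(ω·C) = 0 - j1102 Ω
Step 3 — Series combination: Z_total = R + L + C = 150 - j1009 Ω = 1020∠-81.5° Ω.

Z = 150 - j1009 Ω = 1020∠-81.5° Ω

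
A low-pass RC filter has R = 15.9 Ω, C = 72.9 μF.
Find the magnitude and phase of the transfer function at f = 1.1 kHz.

Step 1 — Angular frequency: ω = 2π·1100 = 6912 rad/s.
Step 2 — Transfer function: H(jω) = 1/(1 + jωRC).
Step 3 — Denominator: 1 + jωRC = 1 + j·6912·15.9·7.29e-05 = 1 + j8.011.
Step 4 — H = 0.01534 - j0.1229.
Step 5 — Magnitude: |H| = 0.1239 (-18.1 dB); phase: φ = -82.9°.

|H| = 0.1239 (-18.1 dB), φ = -82.9°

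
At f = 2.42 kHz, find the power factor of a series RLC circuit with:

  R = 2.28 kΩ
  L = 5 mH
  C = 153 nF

Step 1 — Angular frequency: ω = 2π·f = 2π·2420 = 1.521e+04 rad/s.
Step 2 — Component impedances:
  R: Z = R = 2280 Ω
  L: Z = jωL = j·1.521e+04·0.005 = 0 + j76.03 Ω
  C: Z = 1/(jωC) = -j/(ω·C) = 0 - j429.8 Ω
Step 3 — Series combination: Z_total = R + L + C = 2280 - j353.8 Ω = 2307∠-8.8° Ω.
Step 4 — Power factor: PF = cos(φ) = Re(Z)/|Z| = 2280/2307.3 = 0.9882.
Step 5 — Type: Im(Z) = -353.8 ⇒ leading (phase φ = -8.8°).

PF = 0.9882 (leading, φ = -8.8°)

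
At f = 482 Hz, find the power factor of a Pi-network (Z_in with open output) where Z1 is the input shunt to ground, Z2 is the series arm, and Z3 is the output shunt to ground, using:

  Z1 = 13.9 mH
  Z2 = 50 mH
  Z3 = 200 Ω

Step 1 — Angular frequency: ω = 2π·f = 2π·482 = 3028 rad/s.
Step 2 — Component impedances:
  Z1: Z = jωL = j·3028·0.0139 = 0 + j42.1 Ω
  Z2: Z = jωL = j·3028·0.05 = 0 + j151.4 Ω
  Z3: Z = R = 200 Ω
Step 3 — With open output, the series arm Z2 and the output shunt Z3 appear in series to ground: Z2 + Z3 = 200 + j151.4 Ω.
Step 4 — Parallel with input shunt Z1: Z_in = Z1 || (Z2 + Z3) = 4.576 + j37.67 Ω = 37.95∠83.1° Ω.
Step 5 — Power factor: PF = cos(φ) = Re(Z)/|Z| = 4.576/37.95 = 0.1206.
Step 6 — Type: Im(Z) = 37.67 ⇒ lagging (phase φ = 83.1°).

PF = 0.1206 (lagging, φ = 83.1°)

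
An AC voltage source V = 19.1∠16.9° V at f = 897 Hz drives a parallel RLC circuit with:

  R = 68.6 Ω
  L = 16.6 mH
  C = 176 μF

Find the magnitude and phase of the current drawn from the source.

Step 1 — Angular frequency: ω = 2π·f = 2π·897 = 5636 rad/s.
Step 2 — Component impedances:
  R: Z = R = 68.6 Ω
  L: Z = jωL = j·5636·0.0166 = 0 + j93.56 Ω
  C: Z = 1/(jωC) = -j/(ω·C) = 0 - j1.008 Ω
Step 3 — Parallel combination: 1/Z_total = 1/R + 1/L + 1/C; Z_total = 0.01514 - j1.019 Ω = 1.019∠-89.1° Ω.
Step 4 — Source phasor: V = 19.1∠16.9° V = 18.28 + j5.552 V.
Step 5 — Ohm's law: I = V / Z_total = (18.28 + j5.552) / (0.01514 - j1.019) = -5.182 + j18.01 A.
Step 6 — Convert to polar: |I| = 18.74 A, ∠I = 106.0°.

I = 18.74∠106.0° A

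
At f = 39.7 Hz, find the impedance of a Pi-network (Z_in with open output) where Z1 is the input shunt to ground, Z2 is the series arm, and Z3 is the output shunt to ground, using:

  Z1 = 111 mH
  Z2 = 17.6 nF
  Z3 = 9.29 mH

Step 1 — Angular frequency: ω = 2π·f = 2π·39.7 = 249.4 rad/s.
Step 2 — Component impedances:
  Z1: Z = jωL = j·249.4·0.111 = 0 + j27.69 Ω
  Z2: Z = 1/(jωC) = -j/(ω·C) = 0 - j2.278e+05 Ω
  Z3: Z = jωL = j·249.4·0.00929 = 0 + j2.317 Ω
Step 3 — With open output, the series arm Z2 and the output shunt Z3 appear in series to ground: Z2 + Z3 = 0 - j2.278e+05 Ω.
Step 4 — Parallel with input shunt Z1: Z_in = Z1 || (Z2 + Z3) = 0 + j27.69 Ω = 27.69∠90.0° Ω.

Z = 0 + j27.69 Ω = 27.69∠90.0° Ω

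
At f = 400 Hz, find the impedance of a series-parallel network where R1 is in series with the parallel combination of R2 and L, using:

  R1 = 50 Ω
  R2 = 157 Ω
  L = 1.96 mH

Step 1 — Angular frequency: ω = 2π·f = 2π·400 = 2513 rad/s.
Step 2 — Component impedances:
  R1: Z = R = 50 Ω
  R2: Z = R = 157 Ω
  L: Z = jωL = j·2513·0.00196 = 0 + j4.926 Ω
Step 3 — Parallel branch: R2 || L = 1/(1/R2 + 1/L) = 0.1544 + j4.921 Ω.
Step 4 — Series with R1: Z_total = R1 + (R2 || L) = 50.15 + j4.921 Ω = 50.4∠5.6° Ω.

Z = 50.15 + j4.921 Ω = 50.4∠5.6° Ω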